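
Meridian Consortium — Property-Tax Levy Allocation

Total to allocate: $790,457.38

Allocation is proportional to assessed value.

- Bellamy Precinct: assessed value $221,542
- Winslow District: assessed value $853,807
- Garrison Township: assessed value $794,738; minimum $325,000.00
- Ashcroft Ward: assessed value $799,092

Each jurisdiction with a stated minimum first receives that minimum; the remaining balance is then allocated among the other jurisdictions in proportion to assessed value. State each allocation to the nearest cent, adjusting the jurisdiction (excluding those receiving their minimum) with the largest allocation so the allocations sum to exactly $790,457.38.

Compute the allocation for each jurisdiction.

Bellamy Precinct: $55,012.86 · Winslow District: $212,015.62 · Garrison Township: $325,000.00 · Ashcroft Ward: $198,428.90

Fund the minimums — Garrison Township $325,000.00. Balance $465,457.38.
Balance split over remaining assessed value 1,874,441: Bellamy Precinct 55,012.8592 → $55,012.86; Winslow District 212,015.6192 → $212,015.62; Ashcroft Ward 198,428.9016 → $198,428.90.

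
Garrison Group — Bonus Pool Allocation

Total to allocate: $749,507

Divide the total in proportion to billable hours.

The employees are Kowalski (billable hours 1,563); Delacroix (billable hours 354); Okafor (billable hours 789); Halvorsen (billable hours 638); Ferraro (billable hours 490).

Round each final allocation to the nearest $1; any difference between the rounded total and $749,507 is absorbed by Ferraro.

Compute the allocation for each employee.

Total billable hours = 3,834.
Raw shares: Kowalski 1,563/3,834 × $749,507 = 305,550.19; Delacroix 354/3,834 × $749,507 = 69,203.31; Okafor 789/3,834 × $749,507 = 154,241.27; Halvorsen 638/3,834 × $749,507 = 124,722.34; Ferraro 490/3,834 × $749,507 = 95,789.89.
After rounding ($1): Kowalski $305,550; Delacroix $69,203; Okafor $154,241; Halvorsen $124,722; Ferraro $95,790. Sum = $749,506.
Difference $749,507 − $749,506 = +$1 applied to Ferraro: Ferraro becomes $95,791.

Kowalski: $305,550 | Delacroix: $69,203 | Okafor: $154,241 | Halvorsen: $124,722 | Ferraro: $95,791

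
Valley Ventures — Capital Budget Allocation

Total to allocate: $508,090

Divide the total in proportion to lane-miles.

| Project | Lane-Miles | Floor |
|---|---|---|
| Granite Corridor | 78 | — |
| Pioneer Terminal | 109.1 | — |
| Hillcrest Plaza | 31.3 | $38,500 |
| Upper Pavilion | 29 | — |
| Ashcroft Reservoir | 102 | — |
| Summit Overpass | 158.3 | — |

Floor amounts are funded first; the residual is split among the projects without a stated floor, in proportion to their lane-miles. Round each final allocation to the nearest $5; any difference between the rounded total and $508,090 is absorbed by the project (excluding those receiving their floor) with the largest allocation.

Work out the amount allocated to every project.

Granite Corridor: $76,885 | Pioneer Terminal: $107,540 | Hillcrest Plaza: $38,500 | Upper Pavilion: $28,585 | Ashcroft Reservoir: $100,540 | Summit Overpass: $156,040

Minimums first: Hillcrest Plaza $38,500. Residual $469,590.
Residual split over remaining lane-miles 476.4: Granite Corridor 76,885.01 → $76,885; Pioneer Terminal 107,540.45 → $107,540; Upper Pavilion 28,585.45 → $28,585; Ashcroft Reservoir 100,541.94 → $100,540; Summit Overpass 156,037.15 → $156,035.
Rounding difference +$5 applied to Summit Overpass → $156,040.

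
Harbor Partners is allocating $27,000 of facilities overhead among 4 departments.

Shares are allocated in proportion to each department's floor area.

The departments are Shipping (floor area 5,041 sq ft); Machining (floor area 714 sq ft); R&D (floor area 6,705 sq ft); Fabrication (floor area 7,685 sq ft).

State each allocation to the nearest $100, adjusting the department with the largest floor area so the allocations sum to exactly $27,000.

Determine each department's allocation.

Sum of floor area: 20,145.
Proportional shares: Shipping 5,041/20,145 × $27,000 = 6,756.37; Machining 714/20,145 × $27,000 = 956.96; R&D 6,705/20,145 × $27,000 = 8,986.60; Fabrication 7,685/20,145 × $27,000 = 10,300.07.
Rounded to nearest $100: Shipping $6,800; Machining $1,000; R&D $9,000; Fabrication $10,300. Sum = $27,100.
Difference $27,000 − $27,100 = −$100 applied to largest floor area (Fabrication): Fabrication becomes $10,200.

Shipping: $6,800 | Machining: $1,000 | R&D: $9,000 | Fabrication: $10,200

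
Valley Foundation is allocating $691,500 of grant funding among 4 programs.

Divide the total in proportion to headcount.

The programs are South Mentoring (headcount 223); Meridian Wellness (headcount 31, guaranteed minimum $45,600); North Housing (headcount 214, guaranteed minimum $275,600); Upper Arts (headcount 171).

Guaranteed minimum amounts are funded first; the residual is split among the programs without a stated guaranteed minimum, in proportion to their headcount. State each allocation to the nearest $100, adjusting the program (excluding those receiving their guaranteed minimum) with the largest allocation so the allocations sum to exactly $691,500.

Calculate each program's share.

Fund the minimums — Meridian Wellness $45,600; North Housing $275,600. Balance $370,300.
Balance split over remaining headcount 394: South Mentoring 209,586.04 → $209,600; Upper Arts 160,713.96 → $160,700.

South Mentoring: $209,600 · Meridian Wellness: $45,600 · North Housing: $275,600 · Upper Arts: $160,700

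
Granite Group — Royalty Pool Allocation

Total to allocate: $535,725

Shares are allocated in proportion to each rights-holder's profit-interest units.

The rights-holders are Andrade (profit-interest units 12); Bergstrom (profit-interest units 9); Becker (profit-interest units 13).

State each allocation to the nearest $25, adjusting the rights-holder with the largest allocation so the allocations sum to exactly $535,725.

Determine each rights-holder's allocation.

Profit-interest units total: 34.
Unrounded shares: Andrade 12/34 × $535,725 = 189,079.41; Bergstrom 9/34 × $535,725 = 141,809.56; Becker 13/34 × $535,725 = 204,836.03.
Rounded to nearest $25: Andrade $189,075; Bergstrom $141,800; Becker $204,825. Sum = $535,700.
Difference $535,725 − $535,700 = +$25 applied to largest allocation (Becker): Becker becomes $204,850.

Andrade: $189,075; Bergstrom: $141,800; Becker: $204,850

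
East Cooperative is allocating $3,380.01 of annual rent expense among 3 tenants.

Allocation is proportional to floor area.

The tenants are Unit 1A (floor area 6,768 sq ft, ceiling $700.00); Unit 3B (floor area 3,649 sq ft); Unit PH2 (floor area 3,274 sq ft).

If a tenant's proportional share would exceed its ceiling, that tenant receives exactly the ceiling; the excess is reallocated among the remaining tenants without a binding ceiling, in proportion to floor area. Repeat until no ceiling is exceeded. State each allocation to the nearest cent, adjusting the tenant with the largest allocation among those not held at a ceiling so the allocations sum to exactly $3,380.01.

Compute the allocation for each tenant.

Sum of floor area: 13,691.
Unconstrained shares: Unit 1A 1,670.8719; Unit 3B 900.8587; Unit PH2 808.2794.
Cap binds for Unit 1A ($700.00); balance $2,680.01 reallocated over remaining floor area 6,923.
Redistributed shares: Unit 3B 1,412.5894 → $1,412.59; Unit PH2 1,267.4206 → $1,267.42.

Unit 1A: $700.00; Unit 3B: $1,412.59; Unit PH2: $1,267.42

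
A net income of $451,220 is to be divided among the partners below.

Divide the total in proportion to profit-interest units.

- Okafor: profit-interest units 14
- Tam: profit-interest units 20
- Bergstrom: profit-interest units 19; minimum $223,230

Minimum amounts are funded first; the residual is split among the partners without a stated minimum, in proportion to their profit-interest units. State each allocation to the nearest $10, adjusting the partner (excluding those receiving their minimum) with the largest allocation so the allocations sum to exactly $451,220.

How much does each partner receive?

Guaranteed amounts: Bergstrom $223,230. Balance $227,990.
Balance split over remaining profit-interest units 34: Okafor 93,878.24 → $93,880; Tam 134,111.76 → $134,110.

Okafor: $93,880; Tam: $134,110; Bergstrom: $223,230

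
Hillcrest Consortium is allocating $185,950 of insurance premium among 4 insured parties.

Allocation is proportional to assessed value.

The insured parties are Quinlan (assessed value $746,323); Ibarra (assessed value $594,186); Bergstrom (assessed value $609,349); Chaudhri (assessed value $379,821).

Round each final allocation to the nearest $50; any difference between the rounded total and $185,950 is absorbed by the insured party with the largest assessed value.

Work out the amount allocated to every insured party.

Sum of assessed value: 746,323 + 594,186 + 609,349 + 379,821 = 2,329,679.
Proportional shares: Quinlan 59,569.91; Ibarra 47,426.66; Bergstrom 48,636.94; Chaudhri 30,316.50.
Rounded to nearest $50: Quinlan $59,550; Ibarra $47,450; Bergstrom $48,650; Chaudhri $30,300. Sum = $185,950.
Rounded total matches; no reconciliation needed.

Quinlan: $59,550 · Ibarra: $47,450 · Bergstrom: $48,650 · Chaudhri: $30,300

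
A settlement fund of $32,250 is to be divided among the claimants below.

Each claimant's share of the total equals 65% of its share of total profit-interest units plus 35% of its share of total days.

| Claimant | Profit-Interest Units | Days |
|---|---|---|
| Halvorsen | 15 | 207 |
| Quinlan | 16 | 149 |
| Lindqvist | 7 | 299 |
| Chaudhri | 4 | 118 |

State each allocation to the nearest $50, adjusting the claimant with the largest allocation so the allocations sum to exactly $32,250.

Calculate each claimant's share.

Halvorsen: $10,550 · Quinlan: $10,150 · Lindqvist: $7,850 · Chaudhri: $3,700

Profit-interest units total 42; days total 773.
Combined weights (65% profit-interest units + 35% days): Halvorsen 0.3259; Quinlan 0.3151; Lindqvist 0.2437; Chaudhri 0.1153.
Raw shares: Halvorsen 10,509.26; Quinlan 10,161.44; Lindqvist 7,859.81; Chaudhri 3,719.49.
Rounded to nearest $50: Halvorsen $10,500; Quinlan $10,150; Lindqvist $7,850; Chaudhri $3,700. Sum = $32,200.
Difference $32,250 − $32,200 = +$50 applied to largest allocation (Halvorsen): Halvorsen becomes $10,550.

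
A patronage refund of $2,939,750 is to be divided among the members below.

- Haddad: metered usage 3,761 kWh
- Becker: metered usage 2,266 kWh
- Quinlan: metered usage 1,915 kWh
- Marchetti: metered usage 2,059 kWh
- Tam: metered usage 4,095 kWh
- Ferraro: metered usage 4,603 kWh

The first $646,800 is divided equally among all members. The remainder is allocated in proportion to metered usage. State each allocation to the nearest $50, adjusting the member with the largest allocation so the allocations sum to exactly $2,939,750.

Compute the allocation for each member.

Equal tier: $646,800 ÷ 6 = $107,800 apiece.
Remainder $2,292,950 by metered usage (total 18,699): Haddad 461,189.63 → $461,200; Becker 277,866.45 → $277,850; Quinlan 234,825.35 → $234,850; Marchetti 252,483.24 → $252,500; Tam 502,146.12 → $502,150; Ferraro 564,439.21 → $564,450.
Rounding difference −$50 on remainder applied to Ferraro.
Totals: Haddad $107,800 + $461,200 = $569,000; Becker $107,800 + $277,850 = $385,650; Quinlan $107,800 + $234,850 = $342,650; Marchetti $107,800 + $252,500 = $360,300; Tam $107,800 + $502,150 = $609,950; Ferraro $107,800 + $564,400 = $672,200.

Haddad: $569,000 | Becker: $385,650 | Quinlan: $342,650 | Marchetti: $360,300 | Tam: $609,950 | Ferraro: $672,200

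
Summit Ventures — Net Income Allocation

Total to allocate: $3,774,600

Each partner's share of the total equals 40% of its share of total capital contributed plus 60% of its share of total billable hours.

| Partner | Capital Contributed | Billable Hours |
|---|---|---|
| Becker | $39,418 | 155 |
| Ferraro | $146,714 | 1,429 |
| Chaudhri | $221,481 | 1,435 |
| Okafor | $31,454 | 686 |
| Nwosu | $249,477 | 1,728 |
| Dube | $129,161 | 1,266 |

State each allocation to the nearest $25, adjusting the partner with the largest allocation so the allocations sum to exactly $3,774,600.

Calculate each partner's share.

Totals — capital contributed 817,705, billable hours 6,699.
Blended shares (40% capital contributed + 60% billable hours): Becker 0.0332; Ferraro 0.1998; Chaudhri 0.2369; Okafor 0.0768; Nwosu 0.2768; Dube 0.1766.
Proportional shares: Becker 125,184.34; Ferraro 754,006.25; Chaudhri 894,087.18; Okafor 289,996.80; Nwosu 1,044,835.79; Dube 666,489.64.
Rounded to nearest $25: Becker $125,175; Ferraro $754,000; Chaudhri $894,075; Okafor $290,000; Nwosu $1,044,825; Dube $666,500. Sum = $3,774,575.
Difference $3,774,600 − $3,774,575 = +$25 applied to largest allocation (Nwosu): Nwosu becomes $1,044,850.

Becker: $125,175; Ferraro: $754,000; Chaudhri: $894,075; Okafor: $290,000; Nwosu: $1,044,850; Dube: $666,500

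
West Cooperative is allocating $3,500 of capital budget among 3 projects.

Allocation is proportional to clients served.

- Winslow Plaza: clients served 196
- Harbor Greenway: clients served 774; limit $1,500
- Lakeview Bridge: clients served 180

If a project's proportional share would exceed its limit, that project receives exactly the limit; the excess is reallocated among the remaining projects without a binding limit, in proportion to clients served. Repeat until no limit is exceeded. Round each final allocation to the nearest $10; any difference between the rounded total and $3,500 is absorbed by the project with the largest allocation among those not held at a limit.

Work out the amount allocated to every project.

Combined clients served = 1,150.
Pro-rata shares before constraints: Winslow Plaza 596.52; Harbor Greenway 2,355.65; Lakeview Bridge 547.83.
Cap binds for Harbor Greenway ($1,500); residual $2,000 reallocated over remaining clients served 376.
Shares after redistribution: Winslow Plaza 1,042.55 → $1,040; Lakeview Bridge 957.45 → $960.

Winslow Plaza: $1,040; Harbor Greenway: $1,500; Lakeview Bridge: $960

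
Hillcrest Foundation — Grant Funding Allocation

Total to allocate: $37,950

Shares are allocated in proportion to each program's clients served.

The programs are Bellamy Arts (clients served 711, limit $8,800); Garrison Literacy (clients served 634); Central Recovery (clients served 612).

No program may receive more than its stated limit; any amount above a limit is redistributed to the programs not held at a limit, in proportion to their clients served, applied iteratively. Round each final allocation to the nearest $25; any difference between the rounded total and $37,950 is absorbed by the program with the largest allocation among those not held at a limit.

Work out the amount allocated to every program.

Bellamy Arts: $8,800 · Garrison Literacy: $14,825 · Central Recovery: $14,325

Sum of clients served: 1,957.
Pro-rata shares before constraints: Bellamy Arts 13,787.66; Garrison Literacy 12,294.48; Central Recovery 11,867.86.
Capped: Bellamy Arts ($8,800); balance $29,150 reallocated over remaining clients served 1,246.
Remaining shares: Garrison Literacy 14,832.34 → $14,825; Central Recovery 14,317.66 → $14,325.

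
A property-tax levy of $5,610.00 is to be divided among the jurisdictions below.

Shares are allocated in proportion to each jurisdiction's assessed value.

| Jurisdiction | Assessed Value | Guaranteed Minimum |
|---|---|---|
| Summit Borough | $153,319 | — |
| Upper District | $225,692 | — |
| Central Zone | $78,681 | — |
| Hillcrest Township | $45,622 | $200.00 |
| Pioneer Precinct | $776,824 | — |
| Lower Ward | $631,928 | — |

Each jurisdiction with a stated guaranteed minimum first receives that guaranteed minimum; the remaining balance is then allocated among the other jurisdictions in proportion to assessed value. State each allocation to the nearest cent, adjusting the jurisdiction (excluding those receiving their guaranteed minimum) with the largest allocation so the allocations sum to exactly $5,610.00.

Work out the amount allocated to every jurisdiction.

Fund the minimums — Hillcrest Township $200.00. Residual $5,410.00.
Residual split over remaining assessed value 1,866,444: Summit Borough 444.4043 → $444.40; Upper District 654.1818 → $654.18; Central Zone 228.0616 → $228.06; Pioneer Precinct 2,251.6710 → $2,251.67; Lower Ward 1,831.6813 → $1,831.68.
Rounding difference +$0.01 applied to Pioneer Precinct → $2,251.68.

Summit Borough: $444.40 | Upper District: $654.18 | Central Zone: $228.06 | Hillcrest Township: $200.00 | Pioneer Precinct: $2,251.68 | Lower Ward: $1,831.68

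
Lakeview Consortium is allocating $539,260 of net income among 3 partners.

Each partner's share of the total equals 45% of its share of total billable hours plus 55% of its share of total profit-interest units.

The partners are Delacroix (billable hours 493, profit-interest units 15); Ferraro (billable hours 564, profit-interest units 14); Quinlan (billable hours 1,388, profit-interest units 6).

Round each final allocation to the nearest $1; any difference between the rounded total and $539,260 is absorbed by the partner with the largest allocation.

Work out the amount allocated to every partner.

Delacroix: $176,042; Ferraro: $174,614; Quinlan: $188,604

Billable hours total 2,445; profit-interest units total 35.
Blended shares (45% billable hours + 55% profit-interest units): Delacroix 0.3265; Ferraro 0.3238; Quinlan 0.3497.
Proportional shares: Delacroix 176,041.69; Ferraro 174,614.37; Quinlan 188,603.94.
Rounded to nearest $1: Delacroix $176,042; Ferraro $174,614; Quinlan $188,604. Sum = $539,260.
Sum already equals the total — no adjustment.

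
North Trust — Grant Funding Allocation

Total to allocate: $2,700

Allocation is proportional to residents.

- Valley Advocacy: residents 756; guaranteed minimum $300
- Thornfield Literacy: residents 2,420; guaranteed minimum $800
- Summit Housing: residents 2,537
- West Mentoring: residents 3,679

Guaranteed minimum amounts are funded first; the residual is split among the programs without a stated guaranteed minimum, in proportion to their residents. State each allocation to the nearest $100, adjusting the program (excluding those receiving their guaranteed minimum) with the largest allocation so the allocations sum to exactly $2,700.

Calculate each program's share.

Guaranteed amounts: Valley Advocacy $300; Thornfield Literacy $800. Balance $1,600.
Balance split over remaining residents 6,216: Summit Housing 653.02 → $700; West Mentoring 946.98 → $900.

Valley Advocacy: $300; Thornfield Literacy: $800; Summit Housing: $700; West Mentoring: $900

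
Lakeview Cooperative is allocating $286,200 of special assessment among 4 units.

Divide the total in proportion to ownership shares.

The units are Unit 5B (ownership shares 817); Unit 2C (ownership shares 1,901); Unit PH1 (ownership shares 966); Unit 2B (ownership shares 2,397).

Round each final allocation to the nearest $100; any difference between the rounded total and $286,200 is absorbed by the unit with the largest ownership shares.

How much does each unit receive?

Sum of ownership shares: 817 + 1,901 + 966 + 2,397 = 6,081.
Raw shares: Unit 5B 38,451.80; Unit 2C 89,469.86; Unit PH1 45,464.43; Unit 2B 112,813.91.
After rounding ($100): Unit 5B $38,500; Unit 2C $89,500; Unit PH1 $45,500; Unit 2B $112,800. Sum = $286,300.
Difference $286,200 − $286,300 = −$100 applied to largest ownership shares (Unit 2B): Unit 2B becomes $112,700.

Unit 5B: $38,500 · Unit 2C: $89,500 · Unit PH1: $45,500 · Unit 2B: $112,700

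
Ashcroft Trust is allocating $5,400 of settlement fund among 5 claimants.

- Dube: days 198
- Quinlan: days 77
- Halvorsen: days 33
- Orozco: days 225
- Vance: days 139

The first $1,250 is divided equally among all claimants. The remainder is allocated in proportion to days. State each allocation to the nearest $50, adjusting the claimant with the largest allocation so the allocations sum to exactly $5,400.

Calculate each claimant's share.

Equal tier: $1,250 ÷ 5 = $250 apiece.
Remainder $4,150 by days (total 672): Dube 1,222.77 → $1,200; Quinlan 475.52 → $500; Halvorsen 203.79 → $200; Orozco 1,389.51 → $1,400; Vance 858.41 → $850.
Totals: Dube $250 + $1,200 = $1,450; Quinlan $250 + $500 = $750; Halvorsen $250 + $200 = $450; Orozco $250 + $1,400 = $1,650; Vance $250 + $850 = $1,100.

Dube: $1,450 | Quinlan: $750 | Halvorsen: $450 | Orozco: $1,650 | Vance: $1,100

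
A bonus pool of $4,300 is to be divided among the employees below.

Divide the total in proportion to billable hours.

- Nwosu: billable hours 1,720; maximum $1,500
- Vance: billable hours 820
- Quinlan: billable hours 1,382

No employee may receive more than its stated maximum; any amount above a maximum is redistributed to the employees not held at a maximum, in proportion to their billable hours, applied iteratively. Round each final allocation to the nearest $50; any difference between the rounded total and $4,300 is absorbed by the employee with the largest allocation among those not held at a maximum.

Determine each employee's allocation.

Nwosu: $1,500; Vance: $1,050; Quinlan: $1,750

Billable hours total: 3,922.
Pro-rata shares before constraints: Nwosu 1,885.77; Vance 899.03; Quinlan 1,515.20.
Capped: Nwosu ($1,500); residual $2,800 reallocated over remaining billable hours 2,202.
Redistributed shares: Vance 1,042.69 → $1,050; Quinlan 1,757.31 → $1,750.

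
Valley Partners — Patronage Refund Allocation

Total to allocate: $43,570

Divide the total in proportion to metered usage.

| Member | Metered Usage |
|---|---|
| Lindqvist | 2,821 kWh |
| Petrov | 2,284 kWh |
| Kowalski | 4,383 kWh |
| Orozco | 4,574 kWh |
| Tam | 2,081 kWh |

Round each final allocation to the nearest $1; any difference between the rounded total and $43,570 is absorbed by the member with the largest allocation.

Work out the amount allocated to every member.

Lindqvist: $7,614; Petrov: $6,165; Kowalski: $11,830; Orozco: $12,344; Tam: $5,617

Combined metered usage = 16,143.
Pro-rata amounts: Lindqvist 2,821/16,143 × $43,570 = 7,613.89; Petrov 2,284/16,143 × $43,570 = 6,164.52; Kowalski 4,383/16,143 × $43,570 = 11,829.73; Orozco 4,574/16,143 × $43,570 = 12,345.24; Tam 2,081/16,143 × $43,570 = 5,616.62.
After rounding ($1): Lindqvist $7,614; Petrov $6,165; Kowalski $11,830; Orozco $12,345; Tam $5,617. Sum = $43,571.
Difference $43,570 − $43,571 = −$1 applied to largest allocation (Orozco): Orozco becomes $12,344.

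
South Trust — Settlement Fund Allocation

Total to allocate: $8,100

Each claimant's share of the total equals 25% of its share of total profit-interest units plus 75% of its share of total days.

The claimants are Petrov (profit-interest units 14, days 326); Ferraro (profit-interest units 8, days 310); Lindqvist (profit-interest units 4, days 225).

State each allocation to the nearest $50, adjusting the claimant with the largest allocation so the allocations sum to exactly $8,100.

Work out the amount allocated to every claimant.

Petrov: $3,400; Ferraro: $2,800; Lindqvist: $1,900

Totals — profit-interest units 26, days 861.
Composite weights (25% profit-interest units + 75% days): Petrov 0.4186; Ferraro 0.3470; Lindqvist 0.2345.
Pro-rata amounts: Petrov 3,390.56; Ferraro 2,810.36; Lindqvist 1,899.08.
At nearest $50: Petrov $3,400; Ferraro $2,800; Lindqvist $1,900. Sum = $8,100.
Sum already equals the total — no adjustment.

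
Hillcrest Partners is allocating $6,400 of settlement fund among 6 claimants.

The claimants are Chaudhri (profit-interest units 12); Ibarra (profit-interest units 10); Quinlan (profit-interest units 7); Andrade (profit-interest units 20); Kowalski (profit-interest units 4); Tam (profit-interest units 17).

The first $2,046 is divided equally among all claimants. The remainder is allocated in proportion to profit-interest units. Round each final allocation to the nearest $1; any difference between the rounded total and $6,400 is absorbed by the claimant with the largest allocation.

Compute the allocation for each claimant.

$2,046 shared equally gives $341 per claimant.
Remainder $4,354 by profit-interest units (total 70): Chaudhri 746.40 → $746; Ibarra 622.00 → $622; Quinlan 435.40 → $435; Andrade 1,244.00 → $1,244; Kowalski 248.80 → $249; Tam 1,057.40 → $1,057.
Rounding difference +$1 on remainder applied to Andrade.
Totals: Chaudhri $341 + $746 = $1,087; Ibarra $341 + $622 = $963; Quinlan $341 + $435 = $776; Andrade $341 + $1,245 = $1,586; Kowalski $341 + $249 = $590; Tam $341 + $1,057 = $1,398.

Chaudhri: $1,087 · Ibarra: $963 · Quinlan: $776 · Andrade: $1,586 · Kowalski: $590 · Tam: $1,398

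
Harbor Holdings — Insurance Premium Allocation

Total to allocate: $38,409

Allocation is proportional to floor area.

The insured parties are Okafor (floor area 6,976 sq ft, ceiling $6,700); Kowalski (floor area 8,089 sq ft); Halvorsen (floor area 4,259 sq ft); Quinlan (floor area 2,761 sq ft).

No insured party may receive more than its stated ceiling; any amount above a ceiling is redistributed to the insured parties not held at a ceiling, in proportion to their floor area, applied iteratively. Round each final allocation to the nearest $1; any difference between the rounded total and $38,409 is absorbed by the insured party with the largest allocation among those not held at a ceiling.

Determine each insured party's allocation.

Combined floor area = 22,085.
Unconstrained shares: Okafor 12,132.27; Kowalski 14,067.94; Halvorsen 7,407.02; Quinlan 4,801.78.
Cap binds for Okafor ($6,700); residual $31,709 reallocated over remaining floor area 15,109.
Redistributed shares: Kowalski 16,976.25 → $16,976; Halvorsen 8,938.29 → $8,938; Quinlan 5,794.46 → $5,794.
Rounding difference +$1 applied to Kowalski → $16,977.

Okafor: $6,700 | Kowalski: $16,977 | Halvorsen: $8,938 | Quinlan: $5,794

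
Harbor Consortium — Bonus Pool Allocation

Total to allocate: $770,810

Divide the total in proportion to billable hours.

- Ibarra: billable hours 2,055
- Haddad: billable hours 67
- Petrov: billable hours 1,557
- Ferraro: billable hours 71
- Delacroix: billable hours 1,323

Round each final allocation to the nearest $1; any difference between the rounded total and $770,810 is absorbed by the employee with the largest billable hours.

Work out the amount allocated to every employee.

Ibarra: $312,245 | Haddad: $10,180 | Petrov: $236,576 | Ferraro: $10,788 | Delacroix: $201,021

Sum of billable hours: 5,073.
Unrounded shares: Ibarra 2,055/5,073 × $770,810 = 312,244.15; Haddad 67/5,073 × $770,810 = 10,180.22; Petrov 1,557/5,073 × $770,810 = 236,576.22; Ferraro 71/5,073 × $770,810 = 10,788.00; Delacroix 1,323/5,073 × $770,810 = 201,021.41.
Rounded to nearest $1: Ibarra $312,244; Haddad $10,180; Petrov $236,576; Ferraro $10,788; Delacroix $201,021. Sum = $770,809.
Difference $770,810 − $770,809 = +$1 applied to largest billable hours (Ibarra): Ibarra becomes $312,245.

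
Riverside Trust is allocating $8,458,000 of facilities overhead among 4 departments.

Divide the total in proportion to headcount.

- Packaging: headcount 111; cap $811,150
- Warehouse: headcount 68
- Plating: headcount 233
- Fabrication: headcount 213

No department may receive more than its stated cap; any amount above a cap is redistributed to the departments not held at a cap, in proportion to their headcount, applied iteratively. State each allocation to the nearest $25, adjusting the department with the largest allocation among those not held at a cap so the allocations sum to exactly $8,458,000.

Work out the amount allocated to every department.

Sum of headcount: 625.
Proportional shares (ignoring caps): Packaging 1,502,140.80; Warehouse 920,230.40; Plating 3,153,142.40; Fabrication 2,882,486.40.
Held at cap: Packaging ($811,150); residual $7,646,850 reallocated over remaining headcount 514.
Redistributed shares: Warehouse 1,011,645.53 → $1,011,650; Plating 3,466,373.64 → $3,466,375; Fabrication 3,168,830.84 → $3,168,825.

Packaging: $811,150; Warehouse: $1,011,650; Plating: $3,466,375; Fabrication: $3,168,825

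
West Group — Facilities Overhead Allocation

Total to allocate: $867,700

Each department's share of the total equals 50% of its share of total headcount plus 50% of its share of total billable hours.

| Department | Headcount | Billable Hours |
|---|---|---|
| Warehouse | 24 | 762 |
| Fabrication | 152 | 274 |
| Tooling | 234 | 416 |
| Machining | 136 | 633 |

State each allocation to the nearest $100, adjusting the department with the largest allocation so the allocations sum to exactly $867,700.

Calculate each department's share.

Warehouse: $177,600 · Fabrication: $177,800 · Tooling: $272,500 · Machining: $239,800

Headcount total 546; billable hours total 2,085.
Blended shares (50% headcount + 50% billable hours): Warehouse 0.2047; Fabrication 0.2049; Tooling 0.3140; Machining 0.2763.
Unrounded shares: Warehouse 177,628.46; Fabrication 177,793.10; Tooling 272,497.63; Machining 239,780.81.
At nearest $100: Warehouse $177,600; Fabrication $177,800; Tooling $272,500; Machining $239,800. Sum = $867,700.
Sum already equals the total — no adjustment.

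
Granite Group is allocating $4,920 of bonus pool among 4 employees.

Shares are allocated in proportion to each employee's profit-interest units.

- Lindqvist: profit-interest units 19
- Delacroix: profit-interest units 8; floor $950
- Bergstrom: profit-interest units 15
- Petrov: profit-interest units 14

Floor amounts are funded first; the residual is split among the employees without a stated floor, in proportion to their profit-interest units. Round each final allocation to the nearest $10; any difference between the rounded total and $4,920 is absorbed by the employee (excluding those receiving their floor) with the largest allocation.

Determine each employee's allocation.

Lindqvist: $1,570 | Delacroix: $950 | Bergstrom: $1,240 | Petrov: $1,160

Fund the minimums — Delacroix $950. Residual $3,970.
Residual split over remaining profit-interest units 48: Lindqvist 1,571.46 → $1,570; Bergstrom 1,240.62 → $1,240; Petrov 1,157.92 → $1,160.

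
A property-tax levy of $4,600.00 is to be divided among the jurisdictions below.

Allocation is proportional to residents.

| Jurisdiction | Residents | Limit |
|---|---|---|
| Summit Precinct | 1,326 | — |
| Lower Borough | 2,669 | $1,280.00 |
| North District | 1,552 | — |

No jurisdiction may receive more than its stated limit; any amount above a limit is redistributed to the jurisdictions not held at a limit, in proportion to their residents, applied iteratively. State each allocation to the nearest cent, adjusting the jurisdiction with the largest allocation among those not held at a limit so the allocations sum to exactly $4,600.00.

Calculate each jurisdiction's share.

Sum of residents: 5,547.
Proportional shares (ignoring caps): Summit Precinct 1,099.6214; Lower Borough 2,213.3405; North District 1,287.0380.
Capped: Lower Borough ($1,280.00); balance $3,320.00 reallocated over remaining residents 2,878.
Remaining shares: Summit Precinct 1,529.6456 → $1,529.65; North District 1,790.3544 → $1,790.35.

Summit Precinct: $1,529.65 | Lower Borough: $1,280.00 | North District: $1,790.35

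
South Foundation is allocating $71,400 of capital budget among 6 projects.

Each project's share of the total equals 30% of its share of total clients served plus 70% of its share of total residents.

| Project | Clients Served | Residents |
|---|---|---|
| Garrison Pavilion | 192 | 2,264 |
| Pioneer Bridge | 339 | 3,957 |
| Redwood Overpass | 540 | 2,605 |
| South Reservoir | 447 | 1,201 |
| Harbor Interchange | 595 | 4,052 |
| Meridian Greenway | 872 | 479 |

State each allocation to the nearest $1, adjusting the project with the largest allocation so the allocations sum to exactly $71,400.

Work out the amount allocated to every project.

Clients served total 2,985; residents total 14,558.
Composite weights (30% clients served + 70% residents): Garrison Pavilion 0.1282; Pioneer Bridge 0.2243; Redwood Overpass 0.1795; South Reservoir 0.1027; Harbor Interchange 0.2546; Meridian Greenway 0.1107.
Unrounded shares: Garrison Pavilion 9,150.45; Pioneer Bridge 16,017.65; Redwood Overpass 12,818.37; South Reservoir 7,330.85; Harbor Interchange 18,180.83; Meridian Greenway 7,901.85.
At nearest $1: Garrison Pavilion $9,150; Pioneer Bridge $16,018; Redwood Overpass $12,818; South Reservoir $7,331; Harbor Interchange $18,181; Meridian Greenway $7,902. Sum = $71,400.
Rounded total matches; no reconciliation needed.

Garrison Pavilion: $9,150 | Pioneer Bridge: $16,018 | Redwood Overpass: $12,818 | South Reservoir: $7,331 | Harbor Interchange: $18,181 | Meridian Greenway: $7,902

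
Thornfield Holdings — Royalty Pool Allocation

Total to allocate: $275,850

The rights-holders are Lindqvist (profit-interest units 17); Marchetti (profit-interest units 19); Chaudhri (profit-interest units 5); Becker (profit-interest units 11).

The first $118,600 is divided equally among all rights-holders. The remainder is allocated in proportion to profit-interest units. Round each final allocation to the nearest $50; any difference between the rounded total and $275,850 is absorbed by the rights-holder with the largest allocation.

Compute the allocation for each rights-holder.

Lindqvist: $81,050 · Marchetti: $87,150 · Chaudhri: $44,750 · Becker: $62,900

First tranche $118,600 split equally: $29,650 each.
Remainder $157,250 by profit-interest units (total 52): Lindqvist 51,408.65 → $51,400; Marchetti 57,456.73 → $57,450; Chaudhri 15,120.19 → $15,100; Becker 33,264.42 → $33,250.
Rounding difference +$50 on remainder applied to Marchetti.
Totals: Lindqvist $29,650 + $51,400 = $81,050; Marchetti $29,650 + $57,500 = $87,150; Chaudhri $29,650 + $15,100 = $44,750; Becker $29,650 + $33,250 = $62,900.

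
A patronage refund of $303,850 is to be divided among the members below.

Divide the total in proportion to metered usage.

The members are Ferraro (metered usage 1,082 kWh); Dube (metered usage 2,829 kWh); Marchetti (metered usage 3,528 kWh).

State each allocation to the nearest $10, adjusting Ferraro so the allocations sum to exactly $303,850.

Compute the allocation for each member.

Metered usage total: 7,439.
Proportional shares: Ferraro 1,082/7,439 × $303,850 = 44,194.88; Dube 2,829/7,439 × $303,850 = 115,552.04; Marchetti 3,528/7,439 × $303,850 = 144,103.08.
After rounding ($10): Ferraro $44,190; Dube $115,550; Marchetti $144,100. Sum = $303,840.
Difference $303,850 − $303,840 = +$10 applied to Ferraro: Ferraro becomes $44,200.

Ferraro: $44,200 · Dube: $115,550 · Marchetti: $144,100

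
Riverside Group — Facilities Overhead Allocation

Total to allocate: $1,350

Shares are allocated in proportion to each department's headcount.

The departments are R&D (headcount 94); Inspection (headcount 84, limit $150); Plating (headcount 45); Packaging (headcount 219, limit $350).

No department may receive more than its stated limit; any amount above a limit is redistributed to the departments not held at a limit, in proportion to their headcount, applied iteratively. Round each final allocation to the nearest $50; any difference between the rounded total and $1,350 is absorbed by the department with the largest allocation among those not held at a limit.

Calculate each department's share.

R&D: $550; Inspection: $150; Plating: $300; Packaging: $350

Total headcount = 442.
Pro-rata shares before constraints: R&D 287.10; Inspection 256.56; Plating 137.44; Packaging 668.89.
Cap binds for Inspection ($150), Packaging ($350); balance $850 reallocated over remaining headcount 139.
Redistributed shares: R&D 574.82 → $550; Plating 275.18 → $300.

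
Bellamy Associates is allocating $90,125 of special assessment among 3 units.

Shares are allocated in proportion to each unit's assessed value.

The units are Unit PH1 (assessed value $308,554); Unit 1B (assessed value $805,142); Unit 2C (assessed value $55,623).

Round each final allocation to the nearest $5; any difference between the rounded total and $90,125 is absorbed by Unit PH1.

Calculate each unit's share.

Unit PH1: $23,785; Unit 1B: $62,055; Unit 2C: $4,285

Sum of assessed value: 1,169,319.
Proportional shares: Unit PH1 308,554/1,169,319 × $90,125 = 23,781.73; Unit 1B 805,142/1,169,319 × $90,125 = 62,056.14; Unit 2C 55,623/1,169,319 × $90,125 = 4,287.13.
After rounding ($5): Unit PH1 $23,780; Unit 1B $62,055; Unit 2C $4,285. Sum = $90,120.
Difference $90,125 − $90,120 = +$5 applied to Unit PH1: Unit PH1 becomes $23,785.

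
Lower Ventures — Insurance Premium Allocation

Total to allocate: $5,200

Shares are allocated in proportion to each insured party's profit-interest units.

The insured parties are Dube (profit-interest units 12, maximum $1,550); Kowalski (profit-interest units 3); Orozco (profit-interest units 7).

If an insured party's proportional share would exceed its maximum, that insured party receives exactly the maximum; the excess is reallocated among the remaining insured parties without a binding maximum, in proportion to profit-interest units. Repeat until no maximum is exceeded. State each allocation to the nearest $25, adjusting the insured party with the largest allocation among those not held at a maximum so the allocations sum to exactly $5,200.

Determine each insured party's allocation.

Profit-interest units total: 22.
Unconstrained shares: Dube 2,836.36; Kowalski 709.09; Orozco 1,654.55.
Capped: Dube ($1,550); remaining pool $3,650 reallocated over remaining profit-interest units 10.
Redistributed shares: Kowalski 1,095.00 → $1,100; Orozco 2,555.00 → $2,550.

Dube: $1,550; Kowalski: $1,100; Orozco: $2,550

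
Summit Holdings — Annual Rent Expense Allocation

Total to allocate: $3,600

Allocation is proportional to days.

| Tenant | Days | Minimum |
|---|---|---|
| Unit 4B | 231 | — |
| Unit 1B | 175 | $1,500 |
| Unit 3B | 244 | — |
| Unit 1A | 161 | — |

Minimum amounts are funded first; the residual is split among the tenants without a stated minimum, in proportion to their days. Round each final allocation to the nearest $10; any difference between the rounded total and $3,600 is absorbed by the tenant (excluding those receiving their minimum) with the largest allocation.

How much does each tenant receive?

Minimums first: Unit 1B $1,500. Balance $2,100.
Balance split over remaining days 636: Unit 4B 762.74 → $760; Unit 3B 805.66 → $810; Unit 1A 531.60 → $530.

Unit 4B: $760 · Unit 1B: $1,500 · Unit 3B: $810 · Unit 1A: $530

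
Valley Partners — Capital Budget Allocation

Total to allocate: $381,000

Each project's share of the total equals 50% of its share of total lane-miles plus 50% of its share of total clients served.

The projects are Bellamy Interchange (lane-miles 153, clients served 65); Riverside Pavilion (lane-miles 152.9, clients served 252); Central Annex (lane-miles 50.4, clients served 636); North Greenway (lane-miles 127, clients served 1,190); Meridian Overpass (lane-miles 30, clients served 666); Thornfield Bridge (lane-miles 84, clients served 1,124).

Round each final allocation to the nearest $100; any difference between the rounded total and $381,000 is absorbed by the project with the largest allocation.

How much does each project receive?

Lane-miles total 597.3; clients served total 3,933.
Composite weights (50% lane-miles + 50% clients served): Bellamy Interchange 0.1363; Riverside Pavilion 0.1600; Central Annex 0.1230; North Greenway 0.2576; Meridian Overpass 0.1098; Thornfield Bridge 0.2132.
Raw shares: Bellamy Interchange 51,945.45; Riverside Pavilion 60,971.14; Central Annex 46,879.83; North Greenway 98,143.98; Meridian Overpass 41,826.64; Thornfield Bridge 81,232.97.
At nearest $100: Bellamy Interchange $51,900; Riverside Pavilion $61,000; Central Annex $46,900; North Greenway $98,100; Meridian Overpass $41,800; Thornfield Bridge $81,200. Sum = $380,900.
Difference $381,000 − $380,900 = +$100 applied to largest allocation (North Greenway): North Greenway becomes $98,200.

Bellamy Interchange: $51,900; Riverside Pavilion: $61,000; Central Annex: $46,900; North Greenway: $98,200; Meridian Overpass: $41,800; Thornfield Bridge: $81,200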